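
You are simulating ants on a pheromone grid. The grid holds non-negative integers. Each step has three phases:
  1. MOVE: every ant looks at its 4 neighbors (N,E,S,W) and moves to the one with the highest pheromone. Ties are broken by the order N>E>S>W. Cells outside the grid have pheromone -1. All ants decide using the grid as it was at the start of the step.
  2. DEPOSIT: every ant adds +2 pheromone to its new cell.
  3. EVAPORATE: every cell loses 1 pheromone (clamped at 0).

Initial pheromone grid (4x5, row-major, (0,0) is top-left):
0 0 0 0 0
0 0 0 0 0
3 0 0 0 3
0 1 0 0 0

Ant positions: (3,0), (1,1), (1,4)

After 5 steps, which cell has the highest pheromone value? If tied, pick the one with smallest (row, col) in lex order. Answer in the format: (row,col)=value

Step 1: ant0:(3,0)->N->(2,0) | ant1:(1,1)->N->(0,1) | ant2:(1,4)->S->(2,4)
  grid max=4 at (2,0)
Step 2: ant0:(2,0)->N->(1,0) | ant1:(0,1)->E->(0,2) | ant2:(2,4)->N->(1,4)
  grid max=3 at (2,0)
Step 3: ant0:(1,0)->S->(2,0) | ant1:(0,2)->E->(0,3) | ant2:(1,4)->S->(2,4)
  grid max=4 at (2,0)
Step 4: ant0:(2,0)->N->(1,0) | ant1:(0,3)->E->(0,4) | ant2:(2,4)->N->(1,4)
  grid max=3 at (2,0)
Step 5: ant0:(1,0)->S->(2,0) | ant1:(0,4)->S->(1,4) | ant2:(1,4)->S->(2,4)
  grid max=4 at (2,0)
Final grid:
  0 0 0 0 0
  0 0 0 0 2
  4 0 0 0 4
  0 0 0 0 0
Max pheromone 4 at (2,0)

Answer: (2,0)=4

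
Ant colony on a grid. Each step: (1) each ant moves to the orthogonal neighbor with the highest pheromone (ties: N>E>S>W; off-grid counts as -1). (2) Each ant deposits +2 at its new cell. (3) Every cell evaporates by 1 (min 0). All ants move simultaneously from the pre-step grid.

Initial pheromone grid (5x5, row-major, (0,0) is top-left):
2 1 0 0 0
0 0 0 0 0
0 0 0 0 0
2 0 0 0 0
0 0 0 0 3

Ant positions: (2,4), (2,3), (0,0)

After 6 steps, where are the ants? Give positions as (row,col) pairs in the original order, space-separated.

Step 1: ant0:(2,4)->N->(1,4) | ant1:(2,3)->N->(1,3) | ant2:(0,0)->E->(0,1)
  grid max=2 at (0,1)
Step 2: ant0:(1,4)->W->(1,3) | ant1:(1,3)->E->(1,4) | ant2:(0,1)->W->(0,0)
  grid max=2 at (0,0)
Step 3: ant0:(1,3)->E->(1,4) | ant1:(1,4)->W->(1,3) | ant2:(0,0)->E->(0,1)
  grid max=3 at (1,3)
Step 4: ant0:(1,4)->W->(1,3) | ant1:(1,3)->E->(1,4) | ant2:(0,1)->W->(0,0)
  grid max=4 at (1,3)
Step 5: ant0:(1,3)->E->(1,4) | ant1:(1,4)->W->(1,3) | ant2:(0,0)->E->(0,1)
  grid max=5 at (1,3)
Step 6: ant0:(1,4)->W->(1,3) | ant1:(1,3)->E->(1,4) | ant2:(0,1)->W->(0,0)
  grid max=6 at (1,3)

(1,3) (1,4) (0,0)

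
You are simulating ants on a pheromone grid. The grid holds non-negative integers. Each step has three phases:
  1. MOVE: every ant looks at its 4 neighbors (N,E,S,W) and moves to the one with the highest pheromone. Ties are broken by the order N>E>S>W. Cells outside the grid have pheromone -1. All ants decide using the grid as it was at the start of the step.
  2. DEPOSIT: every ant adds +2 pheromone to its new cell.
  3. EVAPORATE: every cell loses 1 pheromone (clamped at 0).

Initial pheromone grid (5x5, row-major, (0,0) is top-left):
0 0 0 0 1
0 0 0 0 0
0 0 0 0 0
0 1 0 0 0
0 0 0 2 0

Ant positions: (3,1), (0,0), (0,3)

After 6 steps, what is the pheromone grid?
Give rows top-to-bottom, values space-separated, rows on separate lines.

After step 1: ants at (2,1),(0,1),(0,4)
  0 1 0 0 2
  0 0 0 0 0
  0 1 0 0 0
  0 0 0 0 0
  0 0 0 1 0
After step 2: ants at (1,1),(0,2),(1,4)
  0 0 1 0 1
  0 1 0 0 1
  0 0 0 0 0
  0 0 0 0 0
  0 0 0 0 0
After step 3: ants at (0,1),(0,3),(0,4)
  0 1 0 1 2
  0 0 0 0 0
  0 0 0 0 0
  0 0 0 0 0
  0 0 0 0 0
After step 4: ants at (0,2),(0,4),(0,3)
  0 0 1 2 3
  0 0 0 0 0
  0 0 0 0 0
  0 0 0 0 0
  0 0 0 0 0
After step 5: ants at (0,3),(0,3),(0,4)
  0 0 0 5 4
  0 0 0 0 0
  0 0 0 0 0
  0 0 0 0 0
  0 0 0 0 0
After step 6: ants at (0,4),(0,4),(0,3)
  0 0 0 6 7
  0 0 0 0 0
  0 0 0 0 0
  0 0 0 0 0
  0 0 0 0 0

0 0 0 6 7
0 0 0 0 0
0 0 0 0 0
0 0 0 0 0
0 0 0 0 0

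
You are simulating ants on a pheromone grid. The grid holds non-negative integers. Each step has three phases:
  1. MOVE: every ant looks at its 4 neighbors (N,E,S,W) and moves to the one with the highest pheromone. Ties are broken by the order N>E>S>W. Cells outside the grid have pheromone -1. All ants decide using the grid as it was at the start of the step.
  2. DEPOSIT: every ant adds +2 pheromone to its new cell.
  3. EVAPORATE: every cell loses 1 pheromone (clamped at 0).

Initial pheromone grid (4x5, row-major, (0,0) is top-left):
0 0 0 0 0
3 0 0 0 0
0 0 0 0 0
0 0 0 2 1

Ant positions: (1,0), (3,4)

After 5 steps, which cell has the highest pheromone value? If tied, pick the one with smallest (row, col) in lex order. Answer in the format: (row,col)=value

Answer: (3,3)=3

Derivation:
Step 1: ant0:(1,0)->N->(0,0) | ant1:(3,4)->W->(3,3)
  grid max=3 at (3,3)
Step 2: ant0:(0,0)->S->(1,0) | ant1:(3,3)->N->(2,3)
  grid max=3 at (1,0)
Step 3: ant0:(1,0)->N->(0,0) | ant1:(2,3)->S->(3,3)
  grid max=3 at (3,3)
Step 4: ant0:(0,0)->S->(1,0) | ant1:(3,3)->N->(2,3)
  grid max=3 at (1,0)
Step 5: ant0:(1,0)->N->(0,0) | ant1:(2,3)->S->(3,3)
  grid max=3 at (3,3)
Final grid:
  1 0 0 0 0
  2 0 0 0 0
  0 0 0 0 0
  0 0 0 3 0
Max pheromone 3 at (3,3)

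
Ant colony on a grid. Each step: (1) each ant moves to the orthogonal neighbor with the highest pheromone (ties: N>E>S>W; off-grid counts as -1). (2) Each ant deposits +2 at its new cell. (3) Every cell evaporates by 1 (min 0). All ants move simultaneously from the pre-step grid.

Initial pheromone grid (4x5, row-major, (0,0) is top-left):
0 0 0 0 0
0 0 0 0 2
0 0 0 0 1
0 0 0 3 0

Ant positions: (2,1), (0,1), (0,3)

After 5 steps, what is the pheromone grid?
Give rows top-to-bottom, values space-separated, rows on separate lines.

After step 1: ants at (1,1),(0,2),(0,4)
  0 0 1 0 1
  0 1 0 0 1
  0 0 0 0 0
  0 0 0 2 0
After step 2: ants at (0,1),(0,3),(1,4)
  0 1 0 1 0
  0 0 0 0 2
  0 0 0 0 0
  0 0 0 1 0
After step 3: ants at (0,2),(0,4),(0,4)
  0 0 1 0 3
  0 0 0 0 1
  0 0 0 0 0
  0 0 0 0 0
After step 4: ants at (0,3),(1,4),(1,4)
  0 0 0 1 2
  0 0 0 0 4
  0 0 0 0 0
  0 0 0 0 0
After step 5: ants at (0,4),(0,4),(0,4)
  0 0 0 0 7
  0 0 0 0 3
  0 0 0 0 0
  0 0 0 0 0

0 0 0 0 7
0 0 0 0 3
0 0 0 0 0
0 0 0 0 0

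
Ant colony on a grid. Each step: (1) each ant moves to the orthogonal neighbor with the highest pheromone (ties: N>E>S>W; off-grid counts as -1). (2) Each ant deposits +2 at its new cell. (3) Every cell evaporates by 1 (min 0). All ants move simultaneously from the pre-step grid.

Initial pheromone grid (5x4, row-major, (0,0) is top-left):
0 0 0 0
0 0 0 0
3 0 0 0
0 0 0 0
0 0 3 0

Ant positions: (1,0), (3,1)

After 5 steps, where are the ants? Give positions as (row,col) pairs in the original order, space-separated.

Step 1: ant0:(1,0)->S->(2,0) | ant1:(3,1)->N->(2,1)
  grid max=4 at (2,0)
Step 2: ant0:(2,0)->E->(2,1) | ant1:(2,1)->W->(2,0)
  grid max=5 at (2,0)
Step 3: ant0:(2,1)->W->(2,0) | ant1:(2,0)->E->(2,1)
  grid max=6 at (2,0)
Step 4: ant0:(2,0)->E->(2,1) | ant1:(2,1)->W->(2,0)
  grid max=7 at (2,0)
Step 5: ant0:(2,1)->W->(2,0) | ant1:(2,0)->E->(2,1)
  grid max=8 at (2,0)

(2,0) (2,1)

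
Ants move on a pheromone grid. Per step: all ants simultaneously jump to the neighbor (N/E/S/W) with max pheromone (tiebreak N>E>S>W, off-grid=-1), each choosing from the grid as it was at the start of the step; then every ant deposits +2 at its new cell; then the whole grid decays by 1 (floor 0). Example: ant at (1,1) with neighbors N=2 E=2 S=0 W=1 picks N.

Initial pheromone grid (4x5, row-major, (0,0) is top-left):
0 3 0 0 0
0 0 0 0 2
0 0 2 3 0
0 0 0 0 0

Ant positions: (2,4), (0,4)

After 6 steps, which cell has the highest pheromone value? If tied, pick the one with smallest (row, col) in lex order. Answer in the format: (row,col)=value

Step 1: ant0:(2,4)->W->(2,3) | ant1:(0,4)->S->(1,4)
  grid max=4 at (2,3)
Step 2: ant0:(2,3)->W->(2,2) | ant1:(1,4)->N->(0,4)
  grid max=3 at (2,3)
Step 3: ant0:(2,2)->E->(2,3) | ant1:(0,4)->S->(1,4)
  grid max=4 at (2,3)
Step 4: ant0:(2,3)->W->(2,2) | ant1:(1,4)->N->(0,4)
  grid max=3 at (2,3)
Step 5: ant0:(2,2)->E->(2,3) | ant1:(0,4)->S->(1,4)
  grid max=4 at (2,3)
Step 6: ant0:(2,3)->W->(2,2) | ant1:(1,4)->N->(0,4)
  grid max=3 at (2,3)
Final grid:
  0 0 0 0 1
  0 0 0 0 2
  0 0 2 3 0
  0 0 0 0 0
Max pheromone 3 at (2,3)

Answer: (2,3)=3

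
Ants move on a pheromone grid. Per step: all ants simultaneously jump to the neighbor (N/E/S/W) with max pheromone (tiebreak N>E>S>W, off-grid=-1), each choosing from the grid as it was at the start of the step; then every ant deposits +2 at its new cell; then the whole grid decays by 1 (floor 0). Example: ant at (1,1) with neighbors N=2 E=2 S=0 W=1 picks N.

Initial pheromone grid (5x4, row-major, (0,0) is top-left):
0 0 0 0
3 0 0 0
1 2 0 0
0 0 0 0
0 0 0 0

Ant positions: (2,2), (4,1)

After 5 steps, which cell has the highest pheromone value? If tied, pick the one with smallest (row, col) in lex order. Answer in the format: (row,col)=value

Answer: (2,1)=7

Derivation:
Step 1: ant0:(2,2)->W->(2,1) | ant1:(4,1)->N->(3,1)
  grid max=3 at (2,1)
Step 2: ant0:(2,1)->S->(3,1) | ant1:(3,1)->N->(2,1)
  grid max=4 at (2,1)
Step 3: ant0:(3,1)->N->(2,1) | ant1:(2,1)->S->(3,1)
  grid max=5 at (2,1)
Step 4: ant0:(2,1)->S->(3,1) | ant1:(3,1)->N->(2,1)
  grid max=6 at (2,1)
Step 5: ant0:(3,1)->N->(2,1) | ant1:(2,1)->S->(3,1)
  grid max=7 at (2,1)
Final grid:
  0 0 0 0
  0 0 0 0
  0 7 0 0
  0 5 0 0
  0 0 0 0
Max pheromone 7 at (2,1)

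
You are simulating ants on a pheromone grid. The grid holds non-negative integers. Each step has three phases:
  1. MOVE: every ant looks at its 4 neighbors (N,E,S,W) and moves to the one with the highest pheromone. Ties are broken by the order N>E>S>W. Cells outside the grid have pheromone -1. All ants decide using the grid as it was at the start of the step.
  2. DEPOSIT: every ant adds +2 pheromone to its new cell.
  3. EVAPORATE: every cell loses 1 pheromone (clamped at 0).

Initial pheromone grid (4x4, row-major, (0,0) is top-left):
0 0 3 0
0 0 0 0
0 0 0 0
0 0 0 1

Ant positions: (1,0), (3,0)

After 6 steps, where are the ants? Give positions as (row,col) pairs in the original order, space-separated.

Step 1: ant0:(1,0)->N->(0,0) | ant1:(3,0)->N->(2,0)
  grid max=2 at (0,2)
Step 2: ant0:(0,0)->E->(0,1) | ant1:(2,0)->N->(1,0)
  grid max=1 at (0,1)
Step 3: ant0:(0,1)->E->(0,2) | ant1:(1,0)->N->(0,0)
  grid max=2 at (0,2)
Step 4: ant0:(0,2)->E->(0,3) | ant1:(0,0)->E->(0,1)
  grid max=1 at (0,1)
Step 5: ant0:(0,3)->W->(0,2) | ant1:(0,1)->E->(0,2)
  grid max=4 at (0,2)
Step 6: ant0:(0,2)->E->(0,3) | ant1:(0,2)->E->(0,3)
  grid max=3 at (0,2)

(0,3) (0,3)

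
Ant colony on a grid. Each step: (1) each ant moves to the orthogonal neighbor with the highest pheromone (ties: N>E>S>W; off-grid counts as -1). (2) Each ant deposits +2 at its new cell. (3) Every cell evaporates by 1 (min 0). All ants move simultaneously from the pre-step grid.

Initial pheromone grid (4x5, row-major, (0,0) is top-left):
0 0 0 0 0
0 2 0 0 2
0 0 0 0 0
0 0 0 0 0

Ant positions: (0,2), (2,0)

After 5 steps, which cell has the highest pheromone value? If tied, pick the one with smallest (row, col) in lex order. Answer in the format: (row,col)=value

Step 1: ant0:(0,2)->E->(0,3) | ant1:(2,0)->N->(1,0)
  grid max=1 at (0,3)
Step 2: ant0:(0,3)->E->(0,4) | ant1:(1,0)->E->(1,1)
  grid max=2 at (1,1)
Step 3: ant0:(0,4)->S->(1,4) | ant1:(1,1)->N->(0,1)
  grid max=1 at (0,1)
Step 4: ant0:(1,4)->N->(0,4) | ant1:(0,1)->S->(1,1)
  grid max=2 at (1,1)
Step 5: ant0:(0,4)->S->(1,4) | ant1:(1,1)->N->(0,1)
  grid max=1 at (0,1)
Final grid:
  0 1 0 0 0
  0 1 0 0 1
  0 0 0 0 0
  0 0 0 0 0
Max pheromone 1 at (0,1)

Answer: (0,1)=1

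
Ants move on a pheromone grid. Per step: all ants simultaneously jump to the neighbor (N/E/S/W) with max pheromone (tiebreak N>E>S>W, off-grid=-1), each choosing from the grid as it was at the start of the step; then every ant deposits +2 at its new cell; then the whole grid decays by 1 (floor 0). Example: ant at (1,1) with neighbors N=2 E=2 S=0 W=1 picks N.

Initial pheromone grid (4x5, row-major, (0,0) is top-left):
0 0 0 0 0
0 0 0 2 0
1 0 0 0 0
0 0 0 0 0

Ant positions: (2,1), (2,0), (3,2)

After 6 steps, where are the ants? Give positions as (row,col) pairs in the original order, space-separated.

Step 1: ant0:(2,1)->W->(2,0) | ant1:(2,0)->N->(1,0) | ant2:(3,2)->N->(2,2)
  grid max=2 at (2,0)
Step 2: ant0:(2,0)->N->(1,0) | ant1:(1,0)->S->(2,0) | ant2:(2,2)->N->(1,2)
  grid max=3 at (2,0)
Step 3: ant0:(1,0)->S->(2,0) | ant1:(2,0)->N->(1,0) | ant2:(1,2)->N->(0,2)
  grid max=4 at (2,0)
Step 4: ant0:(2,0)->N->(1,0) | ant1:(1,0)->S->(2,0) | ant2:(0,2)->E->(0,3)
  grid max=5 at (2,0)
Step 5: ant0:(1,0)->S->(2,0) | ant1:(2,0)->N->(1,0) | ant2:(0,3)->E->(0,4)
  grid max=6 at (2,0)
Step 6: ant0:(2,0)->N->(1,0) | ant1:(1,0)->S->(2,0) | ant2:(0,4)->S->(1,4)
  grid max=7 at (2,0)

(1,0) (2,0) (1,4)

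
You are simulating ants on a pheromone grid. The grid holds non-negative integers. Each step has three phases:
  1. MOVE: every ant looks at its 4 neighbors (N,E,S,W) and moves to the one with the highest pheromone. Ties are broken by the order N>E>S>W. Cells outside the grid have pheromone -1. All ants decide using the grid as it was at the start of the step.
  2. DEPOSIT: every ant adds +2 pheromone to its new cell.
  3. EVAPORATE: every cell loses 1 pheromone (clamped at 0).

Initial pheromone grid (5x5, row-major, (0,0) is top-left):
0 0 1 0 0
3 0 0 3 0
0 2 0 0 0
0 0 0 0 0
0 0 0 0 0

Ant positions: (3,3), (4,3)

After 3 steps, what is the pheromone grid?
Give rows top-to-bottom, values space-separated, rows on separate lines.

After step 1: ants at (2,3),(3,3)
  0 0 0 0 0
  2 0 0 2 0
  0 1 0 1 0
  0 0 0 1 0
  0 0 0 0 0
After step 2: ants at (1,3),(2,3)
  0 0 0 0 0
  1 0 0 3 0
  0 0 0 2 0
  0 0 0 0 0
  0 0 0 0 0
After step 3: ants at (2,3),(1,3)
  0 0 0 0 0
  0 0 0 4 0
  0 0 0 3 0
  0 0 0 0 0
  0 0 0 0 0

0 0 0 0 0
0 0 0 4 0
0 0 0 3 0
0 0 0 0 0
0 0 0 0 0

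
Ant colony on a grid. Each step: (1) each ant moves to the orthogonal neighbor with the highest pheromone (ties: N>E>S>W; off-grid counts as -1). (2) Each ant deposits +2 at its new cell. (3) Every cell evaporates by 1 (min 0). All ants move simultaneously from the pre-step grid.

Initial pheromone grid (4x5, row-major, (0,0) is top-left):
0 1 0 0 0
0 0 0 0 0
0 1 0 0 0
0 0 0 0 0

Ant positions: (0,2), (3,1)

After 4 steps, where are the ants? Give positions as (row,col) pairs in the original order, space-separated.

Step 1: ant0:(0,2)->W->(0,1) | ant1:(3,1)->N->(2,1)
  grid max=2 at (0,1)
Step 2: ant0:(0,1)->E->(0,2) | ant1:(2,1)->N->(1,1)
  grid max=1 at (0,1)
Step 3: ant0:(0,2)->W->(0,1) | ant1:(1,1)->N->(0,1)
  grid max=4 at (0,1)
Step 4: ant0:(0,1)->E->(0,2) | ant1:(0,1)->E->(0,2)
  grid max=3 at (0,1)

(0,2) (0,2)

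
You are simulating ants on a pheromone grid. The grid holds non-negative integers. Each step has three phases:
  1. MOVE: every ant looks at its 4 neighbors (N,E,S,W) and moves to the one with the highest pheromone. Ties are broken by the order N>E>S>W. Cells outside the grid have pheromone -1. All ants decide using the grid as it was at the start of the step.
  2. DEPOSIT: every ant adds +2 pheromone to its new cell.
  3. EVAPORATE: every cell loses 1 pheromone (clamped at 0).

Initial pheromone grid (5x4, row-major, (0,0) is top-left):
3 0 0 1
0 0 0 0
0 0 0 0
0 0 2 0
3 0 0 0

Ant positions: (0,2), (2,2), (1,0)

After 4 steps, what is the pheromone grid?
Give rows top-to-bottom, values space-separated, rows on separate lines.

After step 1: ants at (0,3),(3,2),(0,0)
  4 0 0 2
  0 0 0 0
  0 0 0 0
  0 0 3 0
  2 0 0 0
After step 2: ants at (1,3),(2,2),(0,1)
  3 1 0 1
  0 0 0 1
  0 0 1 0
  0 0 2 0
  1 0 0 0
After step 3: ants at (0,3),(3,2),(0,0)
  4 0 0 2
  0 0 0 0
  0 0 0 0
  0 0 3 0
  0 0 0 0
After step 4: ants at (1,3),(2,2),(0,1)
  3 1 0 1
  0 0 0 1
  0 0 1 0
  0 0 2 0
  0 0 0 0

3 1 0 1
0 0 0 1
0 0 1 0
0 0 2 0
0 0 0 0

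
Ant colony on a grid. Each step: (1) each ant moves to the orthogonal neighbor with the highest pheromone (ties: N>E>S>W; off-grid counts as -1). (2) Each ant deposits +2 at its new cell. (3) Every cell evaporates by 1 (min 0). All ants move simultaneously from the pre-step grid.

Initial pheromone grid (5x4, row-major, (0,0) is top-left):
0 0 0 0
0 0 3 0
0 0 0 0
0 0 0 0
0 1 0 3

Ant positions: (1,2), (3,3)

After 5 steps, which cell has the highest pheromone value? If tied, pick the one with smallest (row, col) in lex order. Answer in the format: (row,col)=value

Step 1: ant0:(1,2)->N->(0,2) | ant1:(3,3)->S->(4,3)
  grid max=4 at (4,3)
Step 2: ant0:(0,2)->S->(1,2) | ant1:(4,3)->N->(3,3)
  grid max=3 at (1,2)
Step 3: ant0:(1,2)->N->(0,2) | ant1:(3,3)->S->(4,3)
  grid max=4 at (4,3)
Step 4: ant0:(0,2)->S->(1,2) | ant1:(4,3)->N->(3,3)
  grid max=3 at (1,2)
Step 5: ant0:(1,2)->N->(0,2) | ant1:(3,3)->S->(4,3)
  grid max=4 at (4,3)
Final grid:
  0 0 1 0
  0 0 2 0
  0 0 0 0
  0 0 0 0
  0 0 0 4
Max pheromone 4 at (4,3)

Answer: (4,3)=4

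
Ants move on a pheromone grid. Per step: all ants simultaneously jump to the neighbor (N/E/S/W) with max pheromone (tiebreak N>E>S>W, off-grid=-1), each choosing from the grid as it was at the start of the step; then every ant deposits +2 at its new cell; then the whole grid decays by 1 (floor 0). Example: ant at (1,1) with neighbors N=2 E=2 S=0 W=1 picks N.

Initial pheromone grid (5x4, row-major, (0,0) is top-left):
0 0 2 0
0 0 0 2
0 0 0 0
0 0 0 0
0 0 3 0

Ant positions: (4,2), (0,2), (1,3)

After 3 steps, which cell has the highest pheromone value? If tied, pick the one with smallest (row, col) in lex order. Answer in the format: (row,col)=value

Step 1: ant0:(4,2)->N->(3,2) | ant1:(0,2)->E->(0,3) | ant2:(1,3)->N->(0,3)
  grid max=3 at (0,3)
Step 2: ant0:(3,2)->S->(4,2) | ant1:(0,3)->S->(1,3) | ant2:(0,3)->S->(1,3)
  grid max=4 at (1,3)
Step 3: ant0:(4,2)->N->(3,2) | ant1:(1,3)->N->(0,3) | ant2:(1,3)->N->(0,3)
  grid max=5 at (0,3)
Final grid:
  0 0 0 5
  0 0 0 3
  0 0 0 0
  0 0 1 0
  0 0 2 0
Max pheromone 5 at (0,3)

Answer: (0,3)=5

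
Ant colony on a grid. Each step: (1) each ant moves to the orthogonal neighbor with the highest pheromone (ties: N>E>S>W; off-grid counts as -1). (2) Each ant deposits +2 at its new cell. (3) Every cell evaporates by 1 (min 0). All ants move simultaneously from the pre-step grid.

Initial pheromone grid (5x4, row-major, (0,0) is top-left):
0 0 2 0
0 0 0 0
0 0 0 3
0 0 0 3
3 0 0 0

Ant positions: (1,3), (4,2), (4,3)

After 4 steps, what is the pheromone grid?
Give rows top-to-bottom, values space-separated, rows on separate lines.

After step 1: ants at (2,3),(3,2),(3,3)
  0 0 1 0
  0 0 0 0
  0 0 0 4
  0 0 1 4
  2 0 0 0
After step 2: ants at (3,3),(3,3),(2,3)
  0 0 0 0
  0 0 0 0
  0 0 0 5
  0 0 0 7
  1 0 0 0
After step 3: ants at (2,3),(2,3),(3,3)
  0 0 0 0
  0 0 0 0
  0 0 0 8
  0 0 0 8
  0 0 0 0
After step 4: ants at (3,3),(3,3),(2,3)
  0 0 0 0
  0 0 0 0
  0 0 0 9
  0 0 0 11
  0 0 0 0

0 0 0 0
0 0 0 0
0 0 0 9
0 0 0 11
0 0 0 0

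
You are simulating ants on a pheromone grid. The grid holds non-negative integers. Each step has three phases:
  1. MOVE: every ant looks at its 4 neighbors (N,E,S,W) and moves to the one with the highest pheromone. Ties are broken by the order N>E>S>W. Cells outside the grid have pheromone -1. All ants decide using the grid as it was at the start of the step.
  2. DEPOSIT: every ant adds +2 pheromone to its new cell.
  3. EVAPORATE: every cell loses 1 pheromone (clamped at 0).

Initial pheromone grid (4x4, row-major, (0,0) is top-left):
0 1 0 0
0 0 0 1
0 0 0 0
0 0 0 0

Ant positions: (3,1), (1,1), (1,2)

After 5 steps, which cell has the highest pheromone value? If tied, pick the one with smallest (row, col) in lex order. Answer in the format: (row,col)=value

Answer: (0,3)=6

Derivation:
Step 1: ant0:(3,1)->N->(2,1) | ant1:(1,1)->N->(0,1) | ant2:(1,2)->E->(1,3)
  grid max=2 at (0,1)
Step 2: ant0:(2,1)->N->(1,1) | ant1:(0,1)->E->(0,2) | ant2:(1,3)->N->(0,3)
  grid max=1 at (0,1)
Step 3: ant0:(1,1)->N->(0,1) | ant1:(0,2)->E->(0,3) | ant2:(0,3)->S->(1,3)
  grid max=2 at (0,1)
Step 4: ant0:(0,1)->E->(0,2) | ant1:(0,3)->S->(1,3) | ant2:(1,3)->N->(0,3)
  grid max=3 at (0,3)
Step 5: ant0:(0,2)->E->(0,3) | ant1:(1,3)->N->(0,3) | ant2:(0,3)->S->(1,3)
  grid max=6 at (0,3)
Final grid:
  0 0 0 6
  0 0 0 4
  0 0 0 0
  0 0 0 0
Max pheromone 6 at (0,3)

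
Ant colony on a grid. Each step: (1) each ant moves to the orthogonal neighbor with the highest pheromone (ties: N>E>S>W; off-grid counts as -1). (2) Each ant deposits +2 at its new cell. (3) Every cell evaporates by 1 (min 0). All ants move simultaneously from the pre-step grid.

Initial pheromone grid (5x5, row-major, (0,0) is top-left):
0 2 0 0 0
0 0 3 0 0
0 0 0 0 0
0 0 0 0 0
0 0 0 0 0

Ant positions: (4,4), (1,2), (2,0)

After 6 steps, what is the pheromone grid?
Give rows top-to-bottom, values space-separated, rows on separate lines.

After step 1: ants at (3,4),(0,2),(1,0)
  0 1 1 0 0
  1 0 2 0 0
  0 0 0 0 0
  0 0 0 0 1
  0 0 0 0 0
After step 2: ants at (2,4),(1,2),(0,0)
  1 0 0 0 0
  0 0 3 0 0
  0 0 0 0 1
  0 0 0 0 0
  0 0 0 0 0
After step 3: ants at (1,4),(0,2),(0,1)
  0 1 1 0 0
  0 0 2 0 1
  0 0 0 0 0
  0 0 0 0 0
  0 0 0 0 0
After step 4: ants at (0,4),(1,2),(0,2)
  0 0 2 0 1
  0 0 3 0 0
  0 0 0 0 0
  0 0 0 0 0
  0 0 0 0 0
After step 5: ants at (1,4),(0,2),(1,2)
  0 0 3 0 0
  0 0 4 0 1
  0 0 0 0 0
  0 0 0 0 0
  0 0 0 0 0
After step 6: ants at (0,4),(1,2),(0,2)
  0 0 4 0 1
  0 0 5 0 0
  0 0 0 0 0
  0 0 0 0 0
  0 0 0 0 0

0 0 4 0 1
0 0 5 0 0
0 0 0 0 0
0 0 0 0 0
0 0 0 0 0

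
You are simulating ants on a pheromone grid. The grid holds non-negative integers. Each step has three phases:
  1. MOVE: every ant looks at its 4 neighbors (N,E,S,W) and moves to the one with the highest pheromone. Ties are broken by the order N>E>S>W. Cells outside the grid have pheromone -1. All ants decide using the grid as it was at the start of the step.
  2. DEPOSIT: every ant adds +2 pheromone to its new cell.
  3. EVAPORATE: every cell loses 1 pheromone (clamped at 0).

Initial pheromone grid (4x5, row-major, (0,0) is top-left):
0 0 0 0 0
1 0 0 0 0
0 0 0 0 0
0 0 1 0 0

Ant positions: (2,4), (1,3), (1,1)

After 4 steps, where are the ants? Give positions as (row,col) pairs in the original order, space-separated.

Step 1: ant0:(2,4)->N->(1,4) | ant1:(1,3)->N->(0,3) | ant2:(1,1)->W->(1,0)
  grid max=2 at (1,0)
Step 2: ant0:(1,4)->N->(0,4) | ant1:(0,3)->E->(0,4) | ant2:(1,0)->N->(0,0)
  grid max=3 at (0,4)
Step 3: ant0:(0,4)->S->(1,4) | ant1:(0,4)->S->(1,4) | ant2:(0,0)->S->(1,0)
  grid max=3 at (1,4)
Step 4: ant0:(1,4)->N->(0,4) | ant1:(1,4)->N->(0,4) | ant2:(1,0)->N->(0,0)
  grid max=5 at (0,4)

(0,4) (0,4) (0,0)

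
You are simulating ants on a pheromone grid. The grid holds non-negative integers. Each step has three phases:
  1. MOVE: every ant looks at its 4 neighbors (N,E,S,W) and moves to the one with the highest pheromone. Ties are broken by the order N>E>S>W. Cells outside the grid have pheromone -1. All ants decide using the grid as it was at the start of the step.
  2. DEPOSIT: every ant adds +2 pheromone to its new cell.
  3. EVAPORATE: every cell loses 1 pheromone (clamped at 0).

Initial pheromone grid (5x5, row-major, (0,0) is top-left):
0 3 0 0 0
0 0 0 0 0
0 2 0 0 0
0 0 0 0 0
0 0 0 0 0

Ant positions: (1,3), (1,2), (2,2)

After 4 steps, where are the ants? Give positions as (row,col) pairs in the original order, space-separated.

Step 1: ant0:(1,3)->N->(0,3) | ant1:(1,2)->N->(0,2) | ant2:(2,2)->W->(2,1)
  grid max=3 at (2,1)
Step 2: ant0:(0,3)->W->(0,2) | ant1:(0,2)->W->(0,1) | ant2:(2,1)->N->(1,1)
  grid max=3 at (0,1)
Step 3: ant0:(0,2)->W->(0,1) | ant1:(0,1)->E->(0,2) | ant2:(1,1)->N->(0,1)
  grid max=6 at (0,1)
Step 4: ant0:(0,1)->E->(0,2) | ant1:(0,2)->W->(0,1) | ant2:(0,1)->E->(0,2)
  grid max=7 at (0,1)

(0,2) (0,1) (0,2)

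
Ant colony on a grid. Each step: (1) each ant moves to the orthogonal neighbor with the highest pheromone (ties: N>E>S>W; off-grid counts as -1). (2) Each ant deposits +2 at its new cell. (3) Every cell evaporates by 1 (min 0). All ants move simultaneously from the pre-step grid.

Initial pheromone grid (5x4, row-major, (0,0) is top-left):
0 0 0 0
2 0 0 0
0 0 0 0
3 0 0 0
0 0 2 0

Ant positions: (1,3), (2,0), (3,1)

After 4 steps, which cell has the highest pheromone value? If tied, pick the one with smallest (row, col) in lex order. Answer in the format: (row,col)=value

Step 1: ant0:(1,3)->N->(0,3) | ant1:(2,0)->S->(3,0) | ant2:(3,1)->W->(3,0)
  grid max=6 at (3,0)
Step 2: ant0:(0,3)->S->(1,3) | ant1:(3,0)->N->(2,0) | ant2:(3,0)->N->(2,0)
  grid max=5 at (3,0)
Step 3: ant0:(1,3)->N->(0,3) | ant1:(2,0)->S->(3,0) | ant2:(2,0)->S->(3,0)
  grid max=8 at (3,0)
Step 4: ant0:(0,3)->S->(1,3) | ant1:(3,0)->N->(2,0) | ant2:(3,0)->N->(2,0)
  grid max=7 at (3,0)
Final grid:
  0 0 0 0
  0 0 0 1
  5 0 0 0
  7 0 0 0
  0 0 0 0
Max pheromone 7 at (3,0)

Answer: (3,0)=7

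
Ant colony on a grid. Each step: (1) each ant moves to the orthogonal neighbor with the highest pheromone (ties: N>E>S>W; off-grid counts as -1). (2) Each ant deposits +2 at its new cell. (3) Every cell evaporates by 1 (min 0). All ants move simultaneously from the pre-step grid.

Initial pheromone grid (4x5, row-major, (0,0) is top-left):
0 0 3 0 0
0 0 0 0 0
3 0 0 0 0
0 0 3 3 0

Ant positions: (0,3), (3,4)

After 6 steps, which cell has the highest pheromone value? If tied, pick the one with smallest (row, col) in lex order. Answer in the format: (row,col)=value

Step 1: ant0:(0,3)->W->(0,2) | ant1:(3,4)->W->(3,3)
  grid max=4 at (0,2)
Step 2: ant0:(0,2)->E->(0,3) | ant1:(3,3)->W->(3,2)
  grid max=3 at (0,2)
Step 3: ant0:(0,3)->W->(0,2) | ant1:(3,2)->E->(3,3)
  grid max=4 at (0,2)
Step 4: ant0:(0,2)->E->(0,3) | ant1:(3,3)->W->(3,2)
  grid max=3 at (0,2)
Step 5: ant0:(0,3)->W->(0,2) | ant1:(3,2)->E->(3,3)
  grid max=4 at (0,2)
Step 6: ant0:(0,2)->E->(0,3) | ant1:(3,3)->W->(3,2)
  grid max=3 at (0,2)
Final grid:
  0 0 3 1 0
  0 0 0 0 0
  0 0 0 0 0
  0 0 3 3 0
Max pheromone 3 at (0,2)

Answer: (0,2)=3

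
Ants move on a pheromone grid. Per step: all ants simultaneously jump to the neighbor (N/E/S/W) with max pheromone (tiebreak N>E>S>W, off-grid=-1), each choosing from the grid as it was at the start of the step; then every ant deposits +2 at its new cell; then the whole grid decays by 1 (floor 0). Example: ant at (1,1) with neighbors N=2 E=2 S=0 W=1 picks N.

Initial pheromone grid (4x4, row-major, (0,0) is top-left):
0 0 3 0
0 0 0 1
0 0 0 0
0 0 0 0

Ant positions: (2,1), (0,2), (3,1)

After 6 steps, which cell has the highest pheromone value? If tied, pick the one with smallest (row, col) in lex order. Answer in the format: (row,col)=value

Answer: (1,1)=6

Derivation:
Step 1: ant0:(2,1)->N->(1,1) | ant1:(0,2)->E->(0,3) | ant2:(3,1)->N->(2,1)
  grid max=2 at (0,2)
Step 2: ant0:(1,1)->S->(2,1) | ant1:(0,3)->W->(0,2) | ant2:(2,1)->N->(1,1)
  grid max=3 at (0,2)
Step 3: ant0:(2,1)->N->(1,1) | ant1:(0,2)->E->(0,3) | ant2:(1,1)->S->(2,1)
  grid max=3 at (1,1)
Step 4: ant0:(1,1)->S->(2,1) | ant1:(0,3)->W->(0,2) | ant2:(2,1)->N->(1,1)
  grid max=4 at (1,1)
Step 5: ant0:(2,1)->N->(1,1) | ant1:(0,2)->E->(0,3) | ant2:(1,1)->S->(2,1)
  grid max=5 at (1,1)
Step 6: ant0:(1,1)->S->(2,1) | ant1:(0,3)->W->(0,2) | ant2:(2,1)->N->(1,1)
  grid max=6 at (1,1)
Final grid:
  0 0 3 0
  0 6 0 0
  0 6 0 0
  0 0 0 0
Max pheromone 6 at (1,1)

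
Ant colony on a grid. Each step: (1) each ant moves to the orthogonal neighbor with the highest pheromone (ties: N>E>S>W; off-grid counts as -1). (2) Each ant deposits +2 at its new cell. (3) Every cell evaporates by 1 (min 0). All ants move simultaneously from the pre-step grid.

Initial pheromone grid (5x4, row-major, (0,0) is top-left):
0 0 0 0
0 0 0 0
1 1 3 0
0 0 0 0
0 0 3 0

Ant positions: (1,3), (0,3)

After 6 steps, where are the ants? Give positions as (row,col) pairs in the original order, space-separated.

Step 1: ant0:(1,3)->N->(0,3) | ant1:(0,3)->S->(1,3)
  grid max=2 at (2,2)
Step 2: ant0:(0,3)->S->(1,3) | ant1:(1,3)->N->(0,3)
  grid max=2 at (0,3)
Step 3: ant0:(1,3)->N->(0,3) | ant1:(0,3)->S->(1,3)
  grid max=3 at (0,3)
Step 4: ant0:(0,3)->S->(1,3) | ant1:(1,3)->N->(0,3)
  grid max=4 at (0,3)
Step 5: ant0:(1,3)->N->(0,3) | ant1:(0,3)->S->(1,3)
  grid max=5 at (0,3)
Step 6: ant0:(0,3)->S->(1,3) | ant1:(1,3)->N->(0,3)
  grid max=6 at (0,3)

(1,3) (0,3)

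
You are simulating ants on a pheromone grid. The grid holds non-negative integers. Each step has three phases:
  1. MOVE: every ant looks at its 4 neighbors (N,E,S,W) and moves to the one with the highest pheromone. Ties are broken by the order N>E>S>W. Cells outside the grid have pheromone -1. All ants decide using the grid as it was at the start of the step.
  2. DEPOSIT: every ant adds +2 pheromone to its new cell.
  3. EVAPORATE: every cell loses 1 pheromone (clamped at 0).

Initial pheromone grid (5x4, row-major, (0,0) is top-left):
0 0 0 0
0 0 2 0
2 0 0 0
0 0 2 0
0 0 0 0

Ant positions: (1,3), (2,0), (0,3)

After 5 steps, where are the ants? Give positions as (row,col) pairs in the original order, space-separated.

Step 1: ant0:(1,3)->W->(1,2) | ant1:(2,0)->N->(1,0) | ant2:(0,3)->S->(1,3)
  grid max=3 at (1,2)
Step 2: ant0:(1,2)->E->(1,3) | ant1:(1,0)->S->(2,0) | ant2:(1,3)->W->(1,2)
  grid max=4 at (1,2)
Step 3: ant0:(1,3)->W->(1,2) | ant1:(2,0)->N->(1,0) | ant2:(1,2)->E->(1,3)
  grid max=5 at (1,2)
Step 4: ant0:(1,2)->E->(1,3) | ant1:(1,0)->S->(2,0) | ant2:(1,3)->W->(1,2)
  grid max=6 at (1,2)
Step 5: ant0:(1,3)->W->(1,2) | ant1:(2,0)->N->(1,0) | ant2:(1,2)->E->(1,3)
  grid max=7 at (1,2)

(1,2) (1,0) (1,3)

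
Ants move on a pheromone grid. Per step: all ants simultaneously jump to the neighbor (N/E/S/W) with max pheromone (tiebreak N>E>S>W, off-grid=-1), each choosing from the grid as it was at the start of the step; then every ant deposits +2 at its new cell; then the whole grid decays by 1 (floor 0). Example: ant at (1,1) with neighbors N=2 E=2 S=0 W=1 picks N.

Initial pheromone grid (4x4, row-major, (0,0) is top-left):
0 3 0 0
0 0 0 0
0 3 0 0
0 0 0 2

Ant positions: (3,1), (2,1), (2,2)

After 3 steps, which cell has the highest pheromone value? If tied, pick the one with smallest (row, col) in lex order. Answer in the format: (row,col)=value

Step 1: ant0:(3,1)->N->(2,1) | ant1:(2,1)->N->(1,1) | ant2:(2,2)->W->(2,1)
  grid max=6 at (2,1)
Step 2: ant0:(2,1)->N->(1,1) | ant1:(1,1)->S->(2,1) | ant2:(2,1)->N->(1,1)
  grid max=7 at (2,1)
Step 3: ant0:(1,1)->S->(2,1) | ant1:(2,1)->N->(1,1) | ant2:(1,1)->S->(2,1)
  grid max=10 at (2,1)
Final grid:
  0 0 0 0
  0 5 0 0
  0 10 0 0
  0 0 0 0
Max pheromone 10 at (2,1)

Answer: (2,1)=10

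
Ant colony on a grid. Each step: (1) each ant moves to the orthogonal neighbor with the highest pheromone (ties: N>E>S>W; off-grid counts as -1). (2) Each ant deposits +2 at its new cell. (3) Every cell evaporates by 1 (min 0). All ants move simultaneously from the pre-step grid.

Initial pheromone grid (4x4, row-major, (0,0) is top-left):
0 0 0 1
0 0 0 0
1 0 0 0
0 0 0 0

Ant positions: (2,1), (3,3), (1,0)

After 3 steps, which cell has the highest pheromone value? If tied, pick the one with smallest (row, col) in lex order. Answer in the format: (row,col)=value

Answer: (2,0)=6

Derivation:
Step 1: ant0:(2,1)->W->(2,0) | ant1:(3,3)->N->(2,3) | ant2:(1,0)->S->(2,0)
  grid max=4 at (2,0)
Step 2: ant0:(2,0)->N->(1,0) | ant1:(2,3)->N->(1,3) | ant2:(2,0)->N->(1,0)
  grid max=3 at (1,0)
Step 3: ant0:(1,0)->S->(2,0) | ant1:(1,3)->N->(0,3) | ant2:(1,0)->S->(2,0)
  grid max=6 at (2,0)
Final grid:
  0 0 0 1
  2 0 0 0
  6 0 0 0
  0 0 0 0
Max pheromone 6 at (2,0)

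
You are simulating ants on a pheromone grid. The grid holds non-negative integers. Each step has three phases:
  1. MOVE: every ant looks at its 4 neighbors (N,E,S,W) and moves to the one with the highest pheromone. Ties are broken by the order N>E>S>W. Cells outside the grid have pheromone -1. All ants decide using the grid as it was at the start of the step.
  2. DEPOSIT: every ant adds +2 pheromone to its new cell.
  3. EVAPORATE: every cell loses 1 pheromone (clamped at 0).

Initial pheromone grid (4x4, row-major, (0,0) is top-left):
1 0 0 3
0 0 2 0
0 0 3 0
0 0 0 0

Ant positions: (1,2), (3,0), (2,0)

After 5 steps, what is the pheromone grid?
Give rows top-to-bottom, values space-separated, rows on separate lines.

After step 1: ants at (2,2),(2,0),(1,0)
  0 0 0 2
  1 0 1 0
  1 0 4 0
  0 0 0 0
After step 2: ants at (1,2),(1,0),(2,0)
  0 0 0 1
  2 0 2 0
  2 0 3 0
  0 0 0 0
After step 3: ants at (2,2),(2,0),(1,0)
  0 0 0 0
  3 0 1 0
  3 0 4 0
  0 0 0 0
After step 4: ants at (1,2),(1,0),(2,0)
  0 0 0 0
  4 0 2 0
  4 0 3 0
  0 0 0 0
After step 5: ants at (2,2),(2,0),(1,0)
  0 0 0 0
  5 0 1 0
  5 0 4 0
  0 0 0 0

0 0 0 0
5 0 1 0
5 0 4 0
0 0 0 0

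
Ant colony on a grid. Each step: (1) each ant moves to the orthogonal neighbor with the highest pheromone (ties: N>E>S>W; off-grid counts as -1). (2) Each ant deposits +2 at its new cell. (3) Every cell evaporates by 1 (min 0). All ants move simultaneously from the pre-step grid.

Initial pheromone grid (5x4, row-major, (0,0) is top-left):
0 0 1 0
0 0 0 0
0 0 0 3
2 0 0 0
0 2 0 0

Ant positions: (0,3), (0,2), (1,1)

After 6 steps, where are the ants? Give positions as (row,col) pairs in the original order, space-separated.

Step 1: ant0:(0,3)->W->(0,2) | ant1:(0,2)->E->(0,3) | ant2:(1,1)->N->(0,1)
  grid max=2 at (0,2)
Step 2: ant0:(0,2)->E->(0,3) | ant1:(0,3)->W->(0,2) | ant2:(0,1)->E->(0,2)
  grid max=5 at (0,2)
Step 3: ant0:(0,3)->W->(0,2) | ant1:(0,2)->E->(0,3) | ant2:(0,2)->E->(0,3)
  grid max=6 at (0,2)
Step 4: ant0:(0,2)->E->(0,3) | ant1:(0,3)->W->(0,2) | ant2:(0,3)->W->(0,2)
  grid max=9 at (0,2)
Step 5: ant0:(0,3)->W->(0,2) | ant1:(0,2)->E->(0,3) | ant2:(0,2)->E->(0,3)
  grid max=10 at (0,2)
Step 6: ant0:(0,2)->E->(0,3) | ant1:(0,3)->W->(0,2) | ant2:(0,3)->W->(0,2)
  grid max=13 at (0,2)

(0,3) (0,2) (0,2)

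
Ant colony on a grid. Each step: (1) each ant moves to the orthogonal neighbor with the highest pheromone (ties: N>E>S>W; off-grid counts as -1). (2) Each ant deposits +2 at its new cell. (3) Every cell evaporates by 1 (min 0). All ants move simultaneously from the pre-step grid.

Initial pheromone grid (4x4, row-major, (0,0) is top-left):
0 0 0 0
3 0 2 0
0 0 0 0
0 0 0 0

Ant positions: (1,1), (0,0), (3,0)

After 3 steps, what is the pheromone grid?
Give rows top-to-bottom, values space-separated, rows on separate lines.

After step 1: ants at (1,0),(1,0),(2,0)
  0 0 0 0
  6 0 1 0
  1 0 0 0
  0 0 0 0
After step 2: ants at (2,0),(2,0),(1,0)
  0 0 0 0
  7 0 0 0
  4 0 0 0
  0 0 0 0
After step 3: ants at (1,0),(1,0),(2,0)
  0 0 0 0
  10 0 0 0
  5 0 0 0
  0 0 0 0

0 0 0 0
10 0 0 0
5 0 0 0
0 0 0 0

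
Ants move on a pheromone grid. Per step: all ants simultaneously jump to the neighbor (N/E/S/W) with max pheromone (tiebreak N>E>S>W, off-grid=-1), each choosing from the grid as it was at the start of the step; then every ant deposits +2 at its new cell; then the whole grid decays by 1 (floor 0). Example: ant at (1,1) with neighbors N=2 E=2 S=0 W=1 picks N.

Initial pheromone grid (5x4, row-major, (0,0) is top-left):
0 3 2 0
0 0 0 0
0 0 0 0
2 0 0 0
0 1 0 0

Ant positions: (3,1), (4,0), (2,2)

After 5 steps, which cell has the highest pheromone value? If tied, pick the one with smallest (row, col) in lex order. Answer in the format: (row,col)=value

Answer: (3,0)=9

Derivation:
Step 1: ant0:(3,1)->W->(3,0) | ant1:(4,0)->N->(3,0) | ant2:(2,2)->N->(1,2)
  grid max=5 at (3,0)
Step 2: ant0:(3,0)->N->(2,0) | ant1:(3,0)->N->(2,0) | ant2:(1,2)->N->(0,2)
  grid max=4 at (3,0)
Step 3: ant0:(2,0)->S->(3,0) | ant1:(2,0)->S->(3,0) | ant2:(0,2)->W->(0,1)
  grid max=7 at (3,0)
Step 4: ant0:(3,0)->N->(2,0) | ant1:(3,0)->N->(2,0) | ant2:(0,1)->E->(0,2)
  grid max=6 at (3,0)
Step 5: ant0:(2,0)->S->(3,0) | ant1:(2,0)->S->(3,0) | ant2:(0,2)->W->(0,1)
  grid max=9 at (3,0)
Final grid:
  0 2 1 0
  0 0 0 0
  4 0 0 0
  9 0 0 0
  0 0 0 0
Max pheromone 9 at (3,0)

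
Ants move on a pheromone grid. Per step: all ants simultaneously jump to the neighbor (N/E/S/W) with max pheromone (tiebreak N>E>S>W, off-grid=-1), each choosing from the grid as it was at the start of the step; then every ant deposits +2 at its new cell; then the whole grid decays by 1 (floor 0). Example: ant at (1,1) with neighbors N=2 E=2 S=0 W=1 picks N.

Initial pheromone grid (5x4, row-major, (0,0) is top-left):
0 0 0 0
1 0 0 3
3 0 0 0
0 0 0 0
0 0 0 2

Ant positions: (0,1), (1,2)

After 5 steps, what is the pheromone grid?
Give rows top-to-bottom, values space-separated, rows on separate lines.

After step 1: ants at (0,2),(1,3)
  0 0 1 0
  0 0 0 4
  2 0 0 0
  0 0 0 0
  0 0 0 1
After step 2: ants at (0,3),(0,3)
  0 0 0 3
  0 0 0 3
  1 0 0 0
  0 0 0 0
  0 0 0 0
After step 3: ants at (1,3),(1,3)
  0 0 0 2
  0 0 0 6
  0 0 0 0
  0 0 0 0
  0 0 0 0
After step 4: ants at (0,3),(0,3)
  0 0 0 5
  0 0 0 5
  0 0 0 0
  0 0 0 0
  0 0 0 0
After step 5: ants at (1,3),(1,3)
  0 0 0 4
  0 0 0 8
  0 0 0 0
  0 0 0 0
  0 0 0 0

0 0 0 4
0 0 0 8
0 0 0 0
0 0 0 0
0 0 0 0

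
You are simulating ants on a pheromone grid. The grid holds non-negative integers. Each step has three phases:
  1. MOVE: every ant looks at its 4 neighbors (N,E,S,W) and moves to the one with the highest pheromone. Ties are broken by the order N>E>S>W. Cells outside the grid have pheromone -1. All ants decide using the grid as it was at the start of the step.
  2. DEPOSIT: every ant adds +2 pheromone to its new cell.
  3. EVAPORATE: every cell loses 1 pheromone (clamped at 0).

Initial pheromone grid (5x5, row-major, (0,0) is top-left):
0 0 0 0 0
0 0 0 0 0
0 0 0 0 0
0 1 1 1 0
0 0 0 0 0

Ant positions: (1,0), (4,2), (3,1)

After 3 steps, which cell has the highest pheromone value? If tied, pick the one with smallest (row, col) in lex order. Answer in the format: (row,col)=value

Step 1: ant0:(1,0)->N->(0,0) | ant1:(4,2)->N->(3,2) | ant2:(3,1)->E->(3,2)
  grid max=4 at (3,2)
Step 2: ant0:(0,0)->E->(0,1) | ant1:(3,2)->N->(2,2) | ant2:(3,2)->N->(2,2)
  grid max=3 at (2,2)
Step 3: ant0:(0,1)->E->(0,2) | ant1:(2,2)->S->(3,2) | ant2:(2,2)->S->(3,2)
  grid max=6 at (3,2)
Final grid:
  0 0 1 0 0
  0 0 0 0 0
  0 0 2 0 0
  0 0 6 0 0
  0 0 0 0 0
Max pheromone 6 at (3,2)

Answer: (3,2)=6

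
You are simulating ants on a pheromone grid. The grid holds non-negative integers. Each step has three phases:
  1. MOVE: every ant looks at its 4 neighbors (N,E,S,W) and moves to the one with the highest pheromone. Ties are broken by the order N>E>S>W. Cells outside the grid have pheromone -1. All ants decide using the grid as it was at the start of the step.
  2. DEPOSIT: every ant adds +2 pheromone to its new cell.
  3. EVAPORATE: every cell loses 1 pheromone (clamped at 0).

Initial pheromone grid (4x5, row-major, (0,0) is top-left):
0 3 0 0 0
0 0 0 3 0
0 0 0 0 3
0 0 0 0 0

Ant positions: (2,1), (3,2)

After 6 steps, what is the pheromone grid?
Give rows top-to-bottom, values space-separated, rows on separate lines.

After step 1: ants at (1,1),(2,2)
  0 2 0 0 0
  0 1 0 2 0
  0 0 1 0 2
  0 0 0 0 0
After step 2: ants at (0,1),(1,2)
  0 3 0 0 0
  0 0 1 1 0
  0 0 0 0 1
  0 0 0 0 0
After step 3: ants at (0,2),(1,3)
  0 2 1 0 0
  0 0 0 2 0
  0 0 0 0 0
  0 0 0 0 0
After step 4: ants at (0,1),(0,3)
  0 3 0 1 0
  0 0 0 1 0
  0 0 0 0 0
  0 0 0 0 0
After step 5: ants at (0,2),(1,3)
  0 2 1 0 0
  0 0 0 2 0
  0 0 0 0 0
  0 0 0 0 0
After step 6: ants at (0,1),(0,3)
  0 3 0 1 0
  0 0 0 1 0
  0 0 0 0 0
  0 0 0 0 0

0 3 0 1 0
0 0 0 1 0
0 0 0 0 0
0 0 0 0 0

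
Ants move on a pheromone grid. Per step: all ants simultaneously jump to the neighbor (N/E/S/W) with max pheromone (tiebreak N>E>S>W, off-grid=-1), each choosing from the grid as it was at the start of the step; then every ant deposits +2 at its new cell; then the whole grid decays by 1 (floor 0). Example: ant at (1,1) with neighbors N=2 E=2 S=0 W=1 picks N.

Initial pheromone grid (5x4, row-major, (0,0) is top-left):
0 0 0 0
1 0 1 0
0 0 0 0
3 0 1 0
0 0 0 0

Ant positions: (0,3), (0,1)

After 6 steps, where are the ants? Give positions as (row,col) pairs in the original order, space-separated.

Step 1: ant0:(0,3)->S->(1,3) | ant1:(0,1)->E->(0,2)
  grid max=2 at (3,0)
Step 2: ant0:(1,3)->N->(0,3) | ant1:(0,2)->E->(0,3)
  grid max=3 at (0,3)
Step 3: ant0:(0,3)->S->(1,3) | ant1:(0,3)->S->(1,3)
  grid max=3 at (1,3)
Step 4: ant0:(1,3)->N->(0,3) | ant1:(1,3)->N->(0,3)
  grid max=5 at (0,3)
Step 5: ant0:(0,3)->S->(1,3) | ant1:(0,3)->S->(1,3)
  grid max=5 at (1,3)
Step 6: ant0:(1,3)->N->(0,3) | ant1:(1,3)->N->(0,3)
  grid max=7 at (0,3)

(0,3) (0,3)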